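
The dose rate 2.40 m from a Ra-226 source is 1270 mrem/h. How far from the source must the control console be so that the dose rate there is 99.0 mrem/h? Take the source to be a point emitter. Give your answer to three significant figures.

Using I₁d₁² = I₂d₂², d₂ = d₁·√(I₁/I₂).
I₁/I₂ = 1270/99.0 = 12.83, so d₂ = 2.40 × √12.83 = 8.597 m.

8.60 m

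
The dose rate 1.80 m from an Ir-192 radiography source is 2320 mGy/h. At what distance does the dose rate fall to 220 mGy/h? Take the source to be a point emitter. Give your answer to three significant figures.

Applying the 1/r² law, d₂ = d₁·√(I₁/I₂).
I₁/I₂ = 2320/220 = 10.55, so d₂ = 1.80 × √10.55 = 5.847 m.

5.85 m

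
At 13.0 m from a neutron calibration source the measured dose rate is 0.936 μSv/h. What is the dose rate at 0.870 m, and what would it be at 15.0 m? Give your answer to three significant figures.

Intensity scales as (d₁/d₂)², so
At 0.870 m: 0.936 × (13.0/0.870)² = 0.936 × 223.3 = 209.0 μSv/h
At 15.0 m: 209.0 × (0.870/15.0)² = 209.0 × 0.003364 = 0.7031 μSv/h.

209 μSv/h; 0.703 μSv/h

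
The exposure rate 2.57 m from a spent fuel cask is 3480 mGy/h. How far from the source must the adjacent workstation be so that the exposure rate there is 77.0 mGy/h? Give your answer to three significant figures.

17.3 m

By the inverse-square law, d₂ = d₁·√(I₁/I₂).
I₁/I₂ = 3480/77.0 = 45.19, so d₂ = 2.57 × √45.19 = 17.28 m.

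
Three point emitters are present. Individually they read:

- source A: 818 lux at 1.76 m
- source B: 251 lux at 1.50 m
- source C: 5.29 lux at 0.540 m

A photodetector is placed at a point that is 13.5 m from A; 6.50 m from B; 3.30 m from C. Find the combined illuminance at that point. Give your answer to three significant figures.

Each source contributes Iᵢ·(dᵢ/rᵢ)²; contributions add.
A: 818 × (1.76/13.5)² = 13.90 lux
B: 251 × (1.50/6.50)² = 13.37 lux
C: 5.29 × (0.540/3.30)² = 0.1416 lux
Total = 13.90 + 13.37 + 0.1416 = 27.41 lux.

27.4 lux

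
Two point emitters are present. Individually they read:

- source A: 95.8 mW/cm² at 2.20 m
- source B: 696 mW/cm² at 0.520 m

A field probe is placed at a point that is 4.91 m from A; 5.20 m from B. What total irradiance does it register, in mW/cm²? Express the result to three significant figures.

26.2 mW/cm²

By superposition, sum each source's inverse-square contribution:
A: 95.8 × (2.20/4.91)² = 19.23 mW/cm²
B: 696 × (0.520/5.20)² = 6.960 mW/cm²
Total = 19.23 + 6.960 = 26.19 mW/cm².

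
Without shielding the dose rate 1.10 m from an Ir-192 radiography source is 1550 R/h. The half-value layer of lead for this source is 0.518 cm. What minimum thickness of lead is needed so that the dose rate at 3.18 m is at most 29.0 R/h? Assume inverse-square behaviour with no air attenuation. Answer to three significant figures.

1.39 cm

At 3.18 m, distance alone gives 1550 × (1.10/3.18)² = 1550 × 0.1197 = 185.5 R/h.
Further attenuation needed: 185.5/29.0 = 6.397.
n = log₂(6.397) = 2.677 half-value layers.
Thickness = 2.677 × 0.518 cm = 1.387 cm.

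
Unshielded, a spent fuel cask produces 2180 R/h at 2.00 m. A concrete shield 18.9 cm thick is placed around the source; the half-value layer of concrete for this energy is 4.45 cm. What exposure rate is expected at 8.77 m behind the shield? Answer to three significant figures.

5.97 R/h

Distance alone: 2180 × (2.00/8.77)² = 2180 × 0.05201 = 113.4 R/h.
Shield: 18.9/4.45 = 4.247 half-value layers → attenuation 2^(−4.247) = 0.05267.
Combined: 113.4 × 0.05267 = 5.973 R/h.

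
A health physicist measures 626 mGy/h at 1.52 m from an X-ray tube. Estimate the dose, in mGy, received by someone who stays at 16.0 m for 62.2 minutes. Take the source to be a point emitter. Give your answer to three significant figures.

Applying the 1/r² law, rate at 16.0 m:
(1.52/16.0)² = 0.009025, so 626 × 0.009025 = 5.650 mGy/h.
Dose = rate × time = 5.650 mGy/h × 1.037 h = 5.859 mGy.

5.86 mGy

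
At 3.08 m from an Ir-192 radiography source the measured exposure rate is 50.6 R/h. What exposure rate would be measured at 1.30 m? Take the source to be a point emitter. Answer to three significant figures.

Intensity scales as (d₁/d₂)², so scaling from 3.08 m to 1.30 m:
50.6 × (3.08/1.30)² = 50.6 × 5.613 = 284.0 R/h.

284 R/h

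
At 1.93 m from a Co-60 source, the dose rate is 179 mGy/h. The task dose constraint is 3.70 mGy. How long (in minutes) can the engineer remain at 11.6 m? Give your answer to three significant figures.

44.8 min

Since intensity falls as 1/r², rate at 11.6 m:
179 × (1.93/11.6)² = 179 × 0.02768 = 4.955 mGy/h.
Stay time = 3.70 mGy ÷ 4.955 mGy/h = 0.7467 h = 44.80 min.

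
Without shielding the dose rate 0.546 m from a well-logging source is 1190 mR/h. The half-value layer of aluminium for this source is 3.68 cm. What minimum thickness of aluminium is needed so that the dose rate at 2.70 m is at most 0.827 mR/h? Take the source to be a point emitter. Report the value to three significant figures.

21.6 cm

At 2.70 m, distance alone gives (0.546/2.70)² = 0.04089, so 1190 × 0.04089 = 48.66 mR/h.
Further attenuation needed: 48.66/0.827 = 58.84.
n = log₂(58.84) = 5.879 half-value layers.
Thickness = 5.879 × 3.68 cm = 21.63 cm.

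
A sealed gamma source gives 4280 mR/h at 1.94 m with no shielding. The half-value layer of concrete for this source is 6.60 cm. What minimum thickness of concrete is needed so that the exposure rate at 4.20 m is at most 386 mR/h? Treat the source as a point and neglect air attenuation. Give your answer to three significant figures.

At 4.20 m, distance alone gives 4280 × (1.94/4.20)² = 4280 × 0.2134 = 913.4 mR/h.
Further attenuation needed: 913.4/386 = 2.366.
n = log₂(2.366) = 1.242 half-value layers.
Thickness = 1.242 × 6.60 cm = 8.197 cm.

8.20 cm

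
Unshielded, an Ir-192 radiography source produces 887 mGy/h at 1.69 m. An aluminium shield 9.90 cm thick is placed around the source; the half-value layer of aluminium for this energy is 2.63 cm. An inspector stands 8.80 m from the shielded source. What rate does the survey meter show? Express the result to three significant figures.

2.41 mGy/h

Distance alone: 887 × (1.69/8.80)² = 887 × 0.03688 = 32.71 mGy/h.
Shield: 9.90/2.63 = 3.764 half-value layers → attenuation 2^(−3.764) = 0.07361.
Combined: 32.71 × 0.07361 = 2.408 mGy/h.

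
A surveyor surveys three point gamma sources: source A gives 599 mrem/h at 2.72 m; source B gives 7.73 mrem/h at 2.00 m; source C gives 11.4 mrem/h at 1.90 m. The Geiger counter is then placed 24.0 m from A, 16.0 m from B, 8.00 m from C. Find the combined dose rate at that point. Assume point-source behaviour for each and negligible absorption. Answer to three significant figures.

Each source contributes Iᵢ·(dᵢ/rᵢ)²; contributions add.
A: 599 × (2.72/24.0)² = 7.694 mrem/h
B: 7.73 × (2.00/16.0)² = 0.1208 mrem/h
C: 11.4 × (1.90/8.00)² = 0.6430 mrem/h
Total = 7.694 + 0.1208 + 0.6430 = 8.458 mrem/h.

8.46 mrem/h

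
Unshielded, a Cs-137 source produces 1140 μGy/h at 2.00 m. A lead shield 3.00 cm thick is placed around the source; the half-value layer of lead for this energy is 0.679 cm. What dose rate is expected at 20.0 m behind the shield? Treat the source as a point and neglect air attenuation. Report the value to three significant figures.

0.533 μGy/h

Distance alone: 1140 × (2.00/20.0)² = 1140 × 0.01000 = 11.40 μGy/h.
Shield: 3.00/0.679 = 4.418 half-value layers → attenuation 2^(−4.418) = 0.04678.
Combined: 11.40 × 0.04678 = 0.5333 μGy/h.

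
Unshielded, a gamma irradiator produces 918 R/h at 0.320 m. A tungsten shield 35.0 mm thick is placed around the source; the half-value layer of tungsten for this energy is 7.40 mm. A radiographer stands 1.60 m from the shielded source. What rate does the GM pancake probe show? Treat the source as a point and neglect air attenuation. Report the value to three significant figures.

Distance alone: (0.320/1.60)² = 0.04000, so 918 × 0.04000 = 36.72 R/h.
Shield: 35.0/7.40 = 4.730 half-value layers → attenuation 2^(−4.730) = 0.03768.
Combined: 36.72 × 0.03768 = 1.384 R/h.

1.38 R/h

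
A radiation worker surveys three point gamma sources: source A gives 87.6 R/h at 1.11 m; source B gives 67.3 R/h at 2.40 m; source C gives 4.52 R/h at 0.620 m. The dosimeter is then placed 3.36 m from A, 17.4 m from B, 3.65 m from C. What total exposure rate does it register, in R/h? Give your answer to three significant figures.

11.0 R/h

Each source contributes Iᵢ·(dᵢ/rᵢ)²; contributions add.
A: 87.6 × (1.11/3.36)² = 9.560 R/h
B: 67.3 × (2.40/17.4)² = 1.280 R/h
C: 4.52 × (0.620/3.65)² = 0.1304 R/h
Total = 9.560 + 1.280 + 0.1304 = 10.97 R/h.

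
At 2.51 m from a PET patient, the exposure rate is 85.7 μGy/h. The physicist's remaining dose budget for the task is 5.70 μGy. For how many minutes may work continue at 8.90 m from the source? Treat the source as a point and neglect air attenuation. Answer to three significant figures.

Applying the 1/r² law, rate at 8.90 m:
85.7 × (2.51/8.90)² = 85.7 × 0.07954 = 6.817 μGy/h.
Stay time = 5.70 μGy ÷ 6.817 μGy/h = 0.8361 h = 50.17 min.

50.2 min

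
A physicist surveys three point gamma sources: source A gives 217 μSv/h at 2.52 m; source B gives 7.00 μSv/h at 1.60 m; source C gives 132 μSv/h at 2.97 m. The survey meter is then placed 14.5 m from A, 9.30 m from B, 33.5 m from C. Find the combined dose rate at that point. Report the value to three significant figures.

By superposition, sum each source's inverse-square contribution:
A: 217 × (2.52/14.5)² = 6.554 μSv/h
B: 7.00 × (1.60/9.30)² = 0.2072 μSv/h
C: 132 × (2.97/33.5)² = 1.038 μSv/h
Total = 6.554 + 0.2072 + 1.038 = 7.799 μSv/h.

7.80 μSv/h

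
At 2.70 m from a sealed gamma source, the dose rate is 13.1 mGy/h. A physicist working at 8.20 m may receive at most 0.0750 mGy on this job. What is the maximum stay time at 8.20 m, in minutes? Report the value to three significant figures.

3.17 min

Since intensity falls as 1/r², rate at 8.20 m:
13.1 × (2.70/8.20)² = 13.1 × 0.1084 = 1.420 mGy/h.
Stay time = 0.0750 mGy ÷ 1.420 mGy/h = 0.05282 h = 3.169 min.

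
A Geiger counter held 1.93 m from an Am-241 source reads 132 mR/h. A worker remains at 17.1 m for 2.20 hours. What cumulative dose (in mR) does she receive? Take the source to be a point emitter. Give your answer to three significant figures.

Applying the 1/r² law, rate at 17.1 m:
132 × (1.93/17.1)² = 132 × 0.01274 = 1.682 mR/h.
Dose = rate × time = 1.682 mR/h × 2.200 h = 3.700 mR.

3.70 mR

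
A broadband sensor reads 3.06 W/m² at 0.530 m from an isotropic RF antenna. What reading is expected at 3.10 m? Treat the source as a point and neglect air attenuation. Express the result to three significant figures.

Since intensity falls as 1/r², the rate at 3.10 m is
(0.530/3.10)² = 0.02923, so 3.06 × 0.02923 = 0.08944 W/m².

0.0894 W/m²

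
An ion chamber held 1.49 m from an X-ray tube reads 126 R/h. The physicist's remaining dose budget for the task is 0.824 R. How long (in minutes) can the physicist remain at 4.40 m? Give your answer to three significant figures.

Applying the 1/r² law, rate at 4.40 m:
126 × (1.49/4.40)² = 126 × 0.1147 = 14.45 R/h.
Stay time = 0.824 R ÷ 14.45 R/h = 0.05702 h = 3.421 min.

3.42 min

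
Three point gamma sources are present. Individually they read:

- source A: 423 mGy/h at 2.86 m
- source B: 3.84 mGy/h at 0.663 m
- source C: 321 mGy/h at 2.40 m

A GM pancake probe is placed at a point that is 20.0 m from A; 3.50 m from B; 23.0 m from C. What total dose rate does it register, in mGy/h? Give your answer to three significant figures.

By superposition, sum each source's inverse-square contribution:
A: 423 × (2.86/20.0)² = 8.650 mGy/h
B: 3.84 × (0.663/3.50)² = 0.1378 mGy/h
C: 321 × (2.40/23.0)² = 3.495 mGy/h
Total = 8.650 + 0.1378 + 3.495 = 12.28 mGy/h.

12.3 mGy/h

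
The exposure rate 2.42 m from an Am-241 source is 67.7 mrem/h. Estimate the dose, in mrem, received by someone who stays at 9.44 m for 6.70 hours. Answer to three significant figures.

By the inverse-square law, rate at 9.44 m:
(2.42/9.44)² = 0.06572, so 67.7 × 0.06572 = 4.449 mrem/h.
Dose = rate × time = 4.449 mrem/h × 6.700 h = 29.81 mrem.

29.8 mrem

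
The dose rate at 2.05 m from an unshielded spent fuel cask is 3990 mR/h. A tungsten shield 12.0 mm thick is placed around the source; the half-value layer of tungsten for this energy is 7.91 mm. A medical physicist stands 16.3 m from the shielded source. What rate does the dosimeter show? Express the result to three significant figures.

22.1 mR/h

Distance alone: 3990 × (2.05/16.3)² = 3990 × 0.01582 = 63.12 mR/h.
Shield: 12.0/7.91 = 1.517 half-value layers → attenuation 2^(−1.517) = 0.3494.
Combined: 63.12 × 0.3494 = 22.05 mR/h.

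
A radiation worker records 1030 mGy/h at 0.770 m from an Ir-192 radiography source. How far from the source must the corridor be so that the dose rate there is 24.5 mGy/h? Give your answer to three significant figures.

4.99 m

Applying the 1/r² law, d₂ = d₁·√(I₁/I₂).
I₁/I₂ = 1030/24.5 = 42.04, so d₂ = 0.770 × √42.04 = 4.993 m.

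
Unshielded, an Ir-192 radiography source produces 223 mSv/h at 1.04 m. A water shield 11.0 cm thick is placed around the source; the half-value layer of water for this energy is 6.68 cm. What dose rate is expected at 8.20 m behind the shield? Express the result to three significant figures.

1.15 mSv/h

Distance alone: (1.04/8.20)² = 0.01609, so 223 × 0.01609 = 3.588 mSv/h.
Shield: 11.0/6.68 = 1.647 half-value layers → attenuation 2^(−1.647) = 0.3193.
Combined: 3.588 × 0.3193 = 1.146 mSv/h.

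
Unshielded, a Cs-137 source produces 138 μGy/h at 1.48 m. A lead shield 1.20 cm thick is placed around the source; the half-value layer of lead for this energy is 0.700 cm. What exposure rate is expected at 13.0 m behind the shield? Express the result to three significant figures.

0.545 μGy/h

Distance alone: (1.48/13.0)² = 0.01296, so 138 × 0.01296 = 1.788 μGy/h.
Shield: 1.20/0.700 = 1.714 half-value layers → attenuation 2^(−1.714) = 0.3048.
Combined: 1.788 × 0.3048 = 0.5450 μGy/h.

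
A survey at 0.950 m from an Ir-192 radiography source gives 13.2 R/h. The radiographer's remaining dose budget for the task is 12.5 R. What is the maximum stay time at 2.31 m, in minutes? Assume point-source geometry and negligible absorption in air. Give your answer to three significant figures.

336 min

Using I₁d₁² = I₂d₂², rate at 2.31 m:
(0.950/2.31)² = 0.1691, so 13.2 × 0.1691 = 2.232 R/h.
Stay time = 12.5 R ÷ 2.232 R/h = 5.600 h = 336.0 min.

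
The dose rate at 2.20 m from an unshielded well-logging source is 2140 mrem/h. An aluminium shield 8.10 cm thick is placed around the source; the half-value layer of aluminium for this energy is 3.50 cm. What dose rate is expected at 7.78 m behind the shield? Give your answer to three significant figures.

Distance alone: 2140 × (2.20/7.78)² = 2140 × 0.07996 = 171.1 mrem/h.
Shield: 8.10/3.50 = 2.314 half-value layers → attenuation 2^(−2.314) = 0.2011.
Combined: 171.1 × 0.2011 = 34.41 mrem/h.

34.4 mrem/h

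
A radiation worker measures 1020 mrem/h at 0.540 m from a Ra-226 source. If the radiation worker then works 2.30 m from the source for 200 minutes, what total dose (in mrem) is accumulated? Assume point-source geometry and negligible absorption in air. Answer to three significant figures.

Since intensity falls as 1/r², rate at 2.30 m:
(0.540/2.30)² = 0.05512, so 1020 × 0.05512 = 56.22 mrem/h.
Dose = rate × time = 56.22 mrem/h × 3.333 h = 187.4 mrem.

187 mrem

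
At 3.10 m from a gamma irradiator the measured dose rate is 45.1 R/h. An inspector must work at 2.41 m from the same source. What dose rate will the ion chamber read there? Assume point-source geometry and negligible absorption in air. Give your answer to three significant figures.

Using I₁d₁² = I₂d₂², scaling from 3.10 m to 2.41 m:
45.1 × (3.10/2.41)² = 45.1 × 1.655 = 74.64 R/h.

74.6 R/h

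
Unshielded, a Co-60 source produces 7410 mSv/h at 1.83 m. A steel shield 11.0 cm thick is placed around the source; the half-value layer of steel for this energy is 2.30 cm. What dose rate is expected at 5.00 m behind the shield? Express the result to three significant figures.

Distance alone: 7410 × (1.83/5.00)² = 7410 × 0.1340 = 992.9 mSv/h.
Shield: 11.0/2.30 = 4.783 half-value layers → attenuation 2^(−4.783) = 0.03632.
Combined: 992.9 × 0.03632 = 36.06 mSv/h.

36.1 mSv/h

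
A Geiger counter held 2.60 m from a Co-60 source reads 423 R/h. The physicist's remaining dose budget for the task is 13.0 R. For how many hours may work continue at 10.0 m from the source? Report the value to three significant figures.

Applying the 1/r² law, rate at 10.0 m:
423 × (2.60/10.0)² = 423 × 0.06760 = 28.59 R/h.
Stay time = 13.0 R ÷ 28.59 R/h = 0.4547 h.

0.455 h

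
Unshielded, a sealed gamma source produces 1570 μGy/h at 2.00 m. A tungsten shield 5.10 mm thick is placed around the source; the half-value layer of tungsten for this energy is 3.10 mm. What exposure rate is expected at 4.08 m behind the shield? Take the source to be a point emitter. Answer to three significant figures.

Distance alone: 1570 × (2.00/4.08)² = 1570 × 0.2403 = 377.3 μGy/h.
Shield: 5.10/3.10 = 1.645 half-value layers → attenuation 2^(−1.645) = 0.3197.
Combined: 377.3 × 0.3197 = 120.6 μGy/h.

121 μGy/h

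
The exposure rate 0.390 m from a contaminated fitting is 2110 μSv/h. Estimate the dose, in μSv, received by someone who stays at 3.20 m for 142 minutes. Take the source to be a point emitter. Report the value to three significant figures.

74.2 μSv

Applying the 1/r² law, rate at 3.20 m:
(0.390/3.20)² = 0.01485, so 2110 × 0.01485 = 31.33 μSv/h.
Dose = rate × time = 31.33 μSv/h × 2.367 h = 74.16 μSv.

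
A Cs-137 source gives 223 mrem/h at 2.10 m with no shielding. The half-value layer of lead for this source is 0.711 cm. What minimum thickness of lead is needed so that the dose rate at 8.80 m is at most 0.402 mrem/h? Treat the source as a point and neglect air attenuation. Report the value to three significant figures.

3.54 cm

At 8.80 m, distance alone gives (2.10/8.80)² = 0.05695, so 223 × 0.05695 = 12.70 mrem/h.
Further attenuation needed: 12.70/0.402 = 31.59.
n = log₂(31.59) = 4.981 half-value layers.
Thickness = 4.981 × 0.711 cm = 3.541 cm.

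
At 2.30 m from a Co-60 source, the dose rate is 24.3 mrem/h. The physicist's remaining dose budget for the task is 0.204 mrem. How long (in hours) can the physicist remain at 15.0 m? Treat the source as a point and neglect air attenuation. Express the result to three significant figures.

0.357 h

Applying the 1/r² law, rate at 15.0 m:
24.3 × (2.30/15.0)² = 24.3 × 0.02351 = 0.5713 mrem/h.
Stay time = 0.204 mrem ÷ 0.5713 mrem/h = 0.3571 h.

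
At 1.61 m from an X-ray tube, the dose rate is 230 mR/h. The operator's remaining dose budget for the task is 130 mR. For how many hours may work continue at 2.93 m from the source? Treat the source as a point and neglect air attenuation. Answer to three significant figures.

1.87 h

Intensity scales as (d₁/d₂)², so rate at 2.93 m:
230 × (1.61/2.93)² = 230 × 0.3019 = 69.44 mR/h.
Stay time = 130 mR ÷ 69.44 mR/h = 1.872 h.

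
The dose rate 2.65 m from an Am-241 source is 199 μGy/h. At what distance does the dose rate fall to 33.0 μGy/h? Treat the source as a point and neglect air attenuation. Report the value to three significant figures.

Intensity scales as (d₁/d₂)², so d₂ = d₁·√(I₁/I₂).
I₁/I₂ = 199/33.0 = 6.030, so d₂ = 2.65 × √6.030 = 6.507 m.

6.51 m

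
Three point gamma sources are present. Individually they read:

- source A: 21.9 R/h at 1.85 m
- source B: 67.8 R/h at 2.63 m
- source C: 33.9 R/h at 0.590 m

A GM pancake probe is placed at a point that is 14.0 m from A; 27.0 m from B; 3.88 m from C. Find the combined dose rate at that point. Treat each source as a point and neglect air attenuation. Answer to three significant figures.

By superposition, sum each source's inverse-square contribution:
A: 21.9 × (1.85/14.0)² = 0.3824 R/h
B: 67.8 × (2.63/27.0)² = 0.6433 R/h
C: 33.9 × (0.590/3.88)² = 0.7839 R/h
Total = 0.3824 + 0.6433 + 0.7839 = 1.810 R/h.

1.81 R/h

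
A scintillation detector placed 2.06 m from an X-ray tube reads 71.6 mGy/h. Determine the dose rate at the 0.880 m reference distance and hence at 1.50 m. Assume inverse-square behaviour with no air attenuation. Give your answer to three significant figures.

Intensity scales as (d₁/d₂)², so
At 0.880 m: (2.06/0.880)² = 5.480, so 71.6 × 5.480 = 392.4 mGy/h
At 1.50 m: (0.880/1.50)² = 0.3442, so 392.4 × 0.3442 = 135.1 mGy/h.

392 mGy/h; 135 mGy/h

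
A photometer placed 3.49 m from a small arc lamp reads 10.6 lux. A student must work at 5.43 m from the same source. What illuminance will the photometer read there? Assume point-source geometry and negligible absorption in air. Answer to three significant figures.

Intensity scales as (d₁/d₂)², so scaling from 3.49 m to 5.43 m:
(3.49/5.43)² = 0.4131, so 10.6 × 0.4131 = 4.379 lux.

4.38 lux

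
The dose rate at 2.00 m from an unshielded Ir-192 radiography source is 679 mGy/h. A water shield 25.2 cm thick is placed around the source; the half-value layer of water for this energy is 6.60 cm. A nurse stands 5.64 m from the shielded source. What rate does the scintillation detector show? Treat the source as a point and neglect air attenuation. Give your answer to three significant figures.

Distance alone: (2.00/5.64)² = 0.1257, so 679 × 0.1257 = 85.35 mGy/h.
Shield: 25.2/6.60 = 3.818 half-value layers → attenuation 2^(−3.818) = 0.07090.
Combined: 85.35 × 0.07090 = 6.051 mGy/h.

6.05 mGy/h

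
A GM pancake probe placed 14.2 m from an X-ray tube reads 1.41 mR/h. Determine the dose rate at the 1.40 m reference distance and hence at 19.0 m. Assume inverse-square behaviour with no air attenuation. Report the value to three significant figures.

145 mR/h; 0.788 mR/h

Intensity scales as (d₁/d₂)², so
At 1.40 m: 1.41 × (14.2/1.40)² = 1.41 × 102.9 = 145.1 mR/h
At 19.0 m: (1.40/19.0)² = 0.005429, so 145.1 × 0.005429 = 0.7877 mR/h.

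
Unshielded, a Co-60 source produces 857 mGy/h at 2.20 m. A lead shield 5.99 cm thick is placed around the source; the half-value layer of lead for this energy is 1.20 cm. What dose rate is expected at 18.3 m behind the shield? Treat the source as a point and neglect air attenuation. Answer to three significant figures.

Distance alone: (2.20/18.3)² = 0.01445, so 857 × 0.01445 = 12.38 mGy/h.
Shield: 5.99/1.20 = 4.992 half-value layers → attenuation 2^(−4.992) = 0.03142.
Combined: 12.38 × 0.03142 = 0.3890 mGy/h.

0.389 mGy/h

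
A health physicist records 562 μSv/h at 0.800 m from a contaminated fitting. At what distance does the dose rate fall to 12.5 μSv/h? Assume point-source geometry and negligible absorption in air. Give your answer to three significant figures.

Intensity scales as (d₁/d₂)², so d₂ = d₁·√(I₁/I₂).
I₁/I₂ = 562/12.5 = 44.96, so d₂ = 0.800 × √44.96 = 5.364 m.

5.36 m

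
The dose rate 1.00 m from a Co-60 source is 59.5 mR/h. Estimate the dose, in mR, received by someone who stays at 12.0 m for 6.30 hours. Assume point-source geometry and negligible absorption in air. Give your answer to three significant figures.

2.60 mR

Intensity scales as (d₁/d₂)², so rate at 12.0 m:
(1.00/12.0)² = 0.006944, so 59.5 × 0.006944 = 0.4132 mR/h.
Dose = rate × time = 0.4132 mR/h × 6.300 h = 2.603 mR.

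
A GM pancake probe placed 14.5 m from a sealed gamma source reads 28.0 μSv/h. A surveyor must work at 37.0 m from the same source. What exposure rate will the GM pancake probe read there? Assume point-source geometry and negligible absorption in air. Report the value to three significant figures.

4.30 μSv/h

By the inverse-square law, scaling from 14.5 m to 37.0 m:
28.0 × (14.5/37.0)² = 28.0 × 0.1536 = 4.301 μSv/h.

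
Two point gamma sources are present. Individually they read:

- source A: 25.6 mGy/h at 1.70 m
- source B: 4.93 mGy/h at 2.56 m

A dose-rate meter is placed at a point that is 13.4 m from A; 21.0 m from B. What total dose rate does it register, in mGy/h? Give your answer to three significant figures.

By superposition, sum each source's inverse-square contribution:
A: 25.6 × (1.70/13.4)² = 0.4120 mGy/h
B: 4.93 × (2.56/21.0)² = 0.07326 mGy/h
Total = 0.4120 + 0.07326 = 0.4853 mGy/h.

0.485 mGy/h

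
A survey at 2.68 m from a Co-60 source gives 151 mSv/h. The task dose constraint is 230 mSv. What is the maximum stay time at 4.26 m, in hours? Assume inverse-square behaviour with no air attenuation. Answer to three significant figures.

3.85 h

Using I₁d₁² = I₂d₂², rate at 4.26 m:
151 × (2.68/4.26)² = 151 × 0.3958 = 59.77 mSv/h.
Stay time = 230 mSv ÷ 59.77 mSv/h = 3.848 h.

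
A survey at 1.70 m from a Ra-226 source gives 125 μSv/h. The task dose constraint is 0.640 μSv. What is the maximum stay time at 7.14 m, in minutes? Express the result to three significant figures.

Using I₁d₁² = I₂d₂², rate at 7.14 m:
125 × (1.70/7.14)² = 125 × 0.05669 = 7.086 μSv/h.
Stay time = 0.640 μSv ÷ 7.086 μSv/h = 0.09032 h = 5.419 min.

5.42 min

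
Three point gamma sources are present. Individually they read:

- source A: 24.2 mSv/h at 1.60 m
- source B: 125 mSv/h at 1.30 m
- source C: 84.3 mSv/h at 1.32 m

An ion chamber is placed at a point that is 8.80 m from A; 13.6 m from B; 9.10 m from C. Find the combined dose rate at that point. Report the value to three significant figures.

3.72 mSv/h

By superposition, sum each source's inverse-square contribution:
A: 24.2 × (1.60/8.80)² = 0.8000 mSv/h
B: 125 × (1.30/13.6)² = 1.142 mSv/h
C: 84.3 × (1.32/9.10)² = 1.774 mSv/h
Total = 0.8000 + 1.142 + 1.774 = 3.716 mSv/h.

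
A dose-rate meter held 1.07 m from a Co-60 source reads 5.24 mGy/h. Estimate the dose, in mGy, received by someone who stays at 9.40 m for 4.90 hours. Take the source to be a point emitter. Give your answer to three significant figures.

Since intensity falls as 1/r², rate at 9.40 m:
5.24 × (1.07/9.40)² = 5.24 × 0.01296 = 0.06791 mGy/h.
Dose = rate × time = 0.06791 mGy/h × 4.900 h = 0.3328 mGy.

0.333 mGy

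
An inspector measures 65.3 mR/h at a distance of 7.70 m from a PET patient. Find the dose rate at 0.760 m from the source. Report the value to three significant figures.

Using I₁d₁² = I₂d₂², the rate at 0.760 m is
65.3 × (7.70/0.760)² = 65.3 × 102.6 = 6700 mR/h.

6700 mR/h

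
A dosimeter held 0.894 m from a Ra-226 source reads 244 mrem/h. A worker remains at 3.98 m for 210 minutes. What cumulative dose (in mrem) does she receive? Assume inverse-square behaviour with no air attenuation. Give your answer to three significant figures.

Applying the 1/r² law, rate at 3.98 m:
244 × (0.894/3.98)² = 244 × 0.05046 = 12.31 mrem/h.
Dose = rate × time = 12.31 mrem/h × 3.500 h = 43.09 mrem.

43.1 mrem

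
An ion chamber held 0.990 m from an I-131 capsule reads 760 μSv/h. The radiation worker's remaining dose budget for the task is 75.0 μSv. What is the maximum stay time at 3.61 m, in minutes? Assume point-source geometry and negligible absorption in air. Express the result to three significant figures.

78.7 min

Applying the 1/r² law, rate at 3.61 m:
760 × (0.990/3.61)² = 760 × 0.07521 = 57.16 μSv/h.
Stay time = 75.0 μSv ÷ 57.16 μSv/h = 1.312 h = 78.72 min.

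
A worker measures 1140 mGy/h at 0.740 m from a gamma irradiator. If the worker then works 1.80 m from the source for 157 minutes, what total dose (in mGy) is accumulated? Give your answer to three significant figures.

504 mGy

Using I₁d₁² = I₂d₂², rate at 1.80 m:
1140 × (0.740/1.80)² = 1140 × 0.1690 = 192.7 mGy/h.
Dose = rate × time = 192.7 mGy/h × 2.617 h = 504.3 mGy.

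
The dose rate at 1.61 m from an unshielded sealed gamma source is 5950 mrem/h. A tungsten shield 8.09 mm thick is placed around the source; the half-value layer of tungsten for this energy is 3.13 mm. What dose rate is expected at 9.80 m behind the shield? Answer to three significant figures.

Distance alone: 5950 × (1.61/9.80)² = 5950 × 0.02699 = 160.6 mrem/h.
Shield: 8.09/3.13 = 2.585 half-value layers → attenuation 2^(−2.585) = 0.1667.
Combined: 160.6 × 0.1667 = 26.77 mrem/h.

26.8 mrem/h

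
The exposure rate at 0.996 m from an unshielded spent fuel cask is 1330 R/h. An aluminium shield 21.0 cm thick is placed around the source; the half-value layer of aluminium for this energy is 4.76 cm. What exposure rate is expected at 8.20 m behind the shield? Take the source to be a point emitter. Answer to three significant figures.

Distance alone: 1330 × (0.996/8.20)² = 1330 × 0.01475 = 19.62 R/h.
Shield: 21.0/4.76 = 4.412 half-value layers → attenuation 2^(−4.412) = 0.04697.
Combined: 19.62 × 0.04697 = 0.9216 R/h.

0.922 R/h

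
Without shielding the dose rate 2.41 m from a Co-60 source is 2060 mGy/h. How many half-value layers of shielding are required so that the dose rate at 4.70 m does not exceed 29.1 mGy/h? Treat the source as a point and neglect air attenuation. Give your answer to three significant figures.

4.22 half-value layers

At 4.70 m, distance alone gives (2.41/4.70)² = 0.2629, so 2060 × 0.2629 = 541.6 mGy/h.
Further attenuation needed: 541.6/29.1 = 18.61.
n = log₂(18.61) = 4.218 half-value layers.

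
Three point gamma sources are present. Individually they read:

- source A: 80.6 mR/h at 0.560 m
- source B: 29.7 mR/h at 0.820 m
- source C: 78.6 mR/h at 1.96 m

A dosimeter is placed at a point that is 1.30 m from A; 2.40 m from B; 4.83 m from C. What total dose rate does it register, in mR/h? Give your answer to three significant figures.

Each source contributes Iᵢ·(dᵢ/rᵢ)²; contributions add.
A: 80.6 × (0.560/1.30)² = 14.96 mR/h
B: 29.7 × (0.820/2.40)² = 3.467 mR/h
C: 78.6 × (1.96/4.83)² = 12.94 mR/h
Total = 14.96 + 3.467 + 12.94 = 31.37 mR/h.

31.4 mR/h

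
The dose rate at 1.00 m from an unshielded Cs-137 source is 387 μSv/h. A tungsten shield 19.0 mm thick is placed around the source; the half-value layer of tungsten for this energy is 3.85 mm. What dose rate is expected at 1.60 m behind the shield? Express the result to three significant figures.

4.94 μSv/h

Distance alone: 387 × (1.00/1.60)² = 387 × 0.3906 = 151.2 μSv/h.
Shield: 19.0/3.85 = 4.935 half-value layers → attenuation 2^(−4.935) = 0.03269.
Combined: 151.2 × 0.03269 = 4.943 μSv/h.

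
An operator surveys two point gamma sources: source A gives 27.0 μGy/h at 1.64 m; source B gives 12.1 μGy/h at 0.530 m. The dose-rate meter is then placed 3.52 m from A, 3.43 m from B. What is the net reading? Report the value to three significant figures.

Each source contributes Iᵢ·(dᵢ/rᵢ)²; contributions add.
A: 27.0 × (1.64/3.52)² = 5.861 μGy/h
B: 12.1 × (0.530/3.43)² = 0.2889 μGy/h
Total = 5.861 + 0.2889 = 6.150 μGy/h.

6.15 μGy/h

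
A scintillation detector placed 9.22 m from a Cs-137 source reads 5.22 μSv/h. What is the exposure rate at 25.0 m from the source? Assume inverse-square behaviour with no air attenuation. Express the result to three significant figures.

0.710 μSv/h

Using I₁d₁² = I₂d₂², scaling from 9.22 m to 25.0 m:
(9.22/25.0)² = 0.1360, so 5.22 × 0.1360 = 0.7099 μSv/h.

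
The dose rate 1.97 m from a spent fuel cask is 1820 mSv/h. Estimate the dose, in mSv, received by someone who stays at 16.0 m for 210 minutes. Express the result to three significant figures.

96.6 mSv

Applying the 1/r² law, rate at 16.0 m:
(1.97/16.0)² = 0.01516, so 1820 × 0.01516 = 27.59 mSv/h.
Dose = rate × time = 27.59 mSv/h × 3.500 h = 96.56 mSv.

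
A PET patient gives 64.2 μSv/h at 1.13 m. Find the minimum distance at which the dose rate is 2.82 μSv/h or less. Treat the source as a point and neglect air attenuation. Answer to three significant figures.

By the inverse-square law, d₂ = d₁·√(I₁/I₂).
I₁/I₂ = 64.2/2.82 = 22.77, so d₂ = 1.13 × √22.77 = 5.392 m.

5.39 m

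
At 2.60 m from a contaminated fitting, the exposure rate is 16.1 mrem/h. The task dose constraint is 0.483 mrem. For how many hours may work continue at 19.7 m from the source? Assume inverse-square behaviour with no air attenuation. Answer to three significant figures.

1.72 h

Intensity scales as (d₁/d₂)², so rate at 19.7 m:
16.1 × (2.60/19.7)² = 16.1 × 0.01742 = 0.2805 mrem/h.
Stay time = 0.483 mrem ÷ 0.2805 mrem/h = 1.722 h.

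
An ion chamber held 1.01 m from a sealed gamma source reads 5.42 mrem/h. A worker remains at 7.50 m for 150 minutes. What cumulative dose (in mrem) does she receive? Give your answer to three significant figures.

0.246 mrem

By the inverse-square law, rate at 7.50 m:
5.42 × (1.01/7.50)² = 5.42 × 0.01814 = 0.09832 mrem/h.
Dose = rate × time = 0.09832 mrem/h × 2.500 h = 0.2458 mrem.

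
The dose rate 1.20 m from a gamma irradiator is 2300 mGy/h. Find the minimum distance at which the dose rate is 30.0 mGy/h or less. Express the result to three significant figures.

By the inverse-square law, d₂ = d₁·√(I₁/I₂).
I₁/I₂ = 2300/30.0 = 76.67, so d₂ = 1.20 × √76.67 = 10.51 m.

10.5 m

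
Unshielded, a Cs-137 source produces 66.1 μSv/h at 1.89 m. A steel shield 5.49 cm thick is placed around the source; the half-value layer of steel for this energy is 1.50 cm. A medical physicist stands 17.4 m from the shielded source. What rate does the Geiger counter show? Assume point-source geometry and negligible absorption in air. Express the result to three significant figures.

Distance alone: (1.89/17.4)² = 0.01180, so 66.1 × 0.01180 = 0.7800 μSv/h.
Shield: 5.49/1.50 = 3.660 half-value layers → attenuation 2^(−3.660) = 0.07911.
Combined: 0.7800 × 0.07911 = 0.06171 μSv/h.

0.0617 μSv/h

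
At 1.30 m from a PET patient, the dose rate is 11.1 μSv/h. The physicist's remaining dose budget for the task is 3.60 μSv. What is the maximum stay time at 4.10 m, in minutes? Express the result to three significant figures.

Applying the 1/r² law, rate at 4.10 m:
11.1 × (1.30/4.10)² = 11.1 × 0.1005 = 1.116 μSv/h.
Stay time = 3.60 μSv ÷ 1.116 μSv/h = 3.226 h = 193.6 min.

194 min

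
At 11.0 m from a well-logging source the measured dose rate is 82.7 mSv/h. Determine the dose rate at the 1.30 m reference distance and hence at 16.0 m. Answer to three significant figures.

5920 mSv/h; 39.1 mSv/h

Since intensity falls as 1/r²,
At 1.30 m: (11.0/1.30)² = 71.60, so 82.7 × 71.60 = 5921 mSv/h
At 16.0 m: (1.30/16.0)² = 0.006602, so 5921 × 0.006602 = 39.09 mSv/h.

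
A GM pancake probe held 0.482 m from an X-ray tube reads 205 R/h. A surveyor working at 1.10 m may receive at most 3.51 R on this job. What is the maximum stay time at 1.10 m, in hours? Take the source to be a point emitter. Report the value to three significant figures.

Applying the 1/r² law, rate at 1.10 m:
205 × (0.482/1.10)² = 205 × 0.1920 = 39.36 R/h.
Stay time = 3.51 R ÷ 39.36 R/h = 0.08918 h.

0.0892 h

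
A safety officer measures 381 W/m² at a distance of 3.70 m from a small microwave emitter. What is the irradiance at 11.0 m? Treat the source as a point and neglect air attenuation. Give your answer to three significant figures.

Applying the 1/r² law, the rate at 11.0 m is
381 × (3.70/11.0)² = 381 × 0.1131 = 43.09 W/m².

43.1 W/m²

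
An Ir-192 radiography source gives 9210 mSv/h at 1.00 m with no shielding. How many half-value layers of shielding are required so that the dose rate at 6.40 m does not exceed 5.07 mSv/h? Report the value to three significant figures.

At 6.40 m, distance alone gives (1.00/6.40)² = 0.02441, so 9210 × 0.02441 = 224.8 mSv/h.
Further attenuation needed: 224.8/5.07 = 44.34.
n = log₂(44.34) = 5.471 half-value layers.

5.47 half-value layers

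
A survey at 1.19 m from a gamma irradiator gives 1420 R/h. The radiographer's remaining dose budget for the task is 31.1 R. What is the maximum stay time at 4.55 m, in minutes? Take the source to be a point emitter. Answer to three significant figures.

19.2 min

Applying the 1/r² law, rate at 4.55 m:
1420 × (1.19/4.55)² = 1420 × 0.06840 = 97.13 R/h.
Stay time = 31.1 R ÷ 97.13 R/h = 0.3202 h = 19.21 min.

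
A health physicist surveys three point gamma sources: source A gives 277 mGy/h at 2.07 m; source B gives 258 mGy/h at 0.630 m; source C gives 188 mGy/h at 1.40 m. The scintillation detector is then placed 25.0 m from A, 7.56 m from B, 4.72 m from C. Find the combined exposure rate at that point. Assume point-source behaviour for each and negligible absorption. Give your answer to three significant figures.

20.2 mGy/h

Each source contributes Iᵢ·(dᵢ/rᵢ)²; contributions add.
A: 277 × (2.07/25.0)² = 1.899 mGy/h
B: 258 × (0.630/7.56)² = 1.792 mGy/h
C: 188 × (1.40/4.72)² = 16.54 mGy/h
Total = 1.899 + 1.792 + 16.54 = 20.23 mGy/h.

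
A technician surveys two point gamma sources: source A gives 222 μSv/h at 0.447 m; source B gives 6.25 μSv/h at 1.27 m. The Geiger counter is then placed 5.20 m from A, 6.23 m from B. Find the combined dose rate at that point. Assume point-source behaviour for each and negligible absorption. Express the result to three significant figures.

Each source contributes Iᵢ·(dᵢ/rᵢ)²; contributions add.
A: 222 × (0.447/5.20)² = 1.640 μSv/h
B: 6.25 × (1.27/6.23)² = 0.2597 μSv/h
Total = 1.640 + 0.2597 = 1.900 μSv/h.

1.90 μSv/h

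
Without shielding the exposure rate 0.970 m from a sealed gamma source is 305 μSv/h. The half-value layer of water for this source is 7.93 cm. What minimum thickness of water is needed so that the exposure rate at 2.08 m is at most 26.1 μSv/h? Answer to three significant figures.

10.7 cm

At 2.08 m, distance alone gives (0.970/2.08)² = 0.2175, so 305 × 0.2175 = 66.34 μSv/h.
Further attenuation needed: 66.34/26.1 = 2.542.
n = log₂(2.542) = 1.346 half-value layers.
Thickness = 1.346 × 7.93 cm = 10.67 cm.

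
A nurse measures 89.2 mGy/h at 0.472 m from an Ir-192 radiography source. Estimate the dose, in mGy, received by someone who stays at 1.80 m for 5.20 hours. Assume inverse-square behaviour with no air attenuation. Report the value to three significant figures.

31.9 mGy

Using I₁d₁² = I₂d₂², rate at 1.80 m:
89.2 × (0.472/1.80)² = 89.2 × 0.06876 = 6.133 mGy/h.
Dose = rate × time = 6.133 mGy/h × 5.200 h = 31.89 mGy.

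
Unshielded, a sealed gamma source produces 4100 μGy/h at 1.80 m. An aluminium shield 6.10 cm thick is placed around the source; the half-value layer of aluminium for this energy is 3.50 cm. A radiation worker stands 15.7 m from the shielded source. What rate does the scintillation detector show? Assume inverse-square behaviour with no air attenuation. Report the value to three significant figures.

Distance alone: 4100 × (1.80/15.7)² = 4100 × 0.01314 = 53.87 μGy/h.
Shield: 6.10/3.50 = 1.743 half-value layers → attenuation 2^(−1.743) = 0.2987.
Combined: 53.87 × 0.2987 = 16.09 μGy/h.

16.1 μGy/h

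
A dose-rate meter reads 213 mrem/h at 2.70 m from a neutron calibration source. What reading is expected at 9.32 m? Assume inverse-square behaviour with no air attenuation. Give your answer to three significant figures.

17.9 mrem/h

Intensity scales as (d₁/d₂)², so the rate at 9.32 m is
213 × (2.70/9.32)² = 213 × 0.08393 = 17.88 mrem/h.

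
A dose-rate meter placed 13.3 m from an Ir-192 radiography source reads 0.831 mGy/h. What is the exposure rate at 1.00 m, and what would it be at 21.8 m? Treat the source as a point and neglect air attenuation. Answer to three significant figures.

147 mGy/h; 0.309 mGy/h

Since intensity falls as 1/r²,
At 1.00 m: 0.831 × (13.3/1.00)² = 0.831 × 176.9 = 147.0 mGy/h
At 21.8 m: 147.0 × (1.00/21.8)² = 147.0 × 0.002104 = 0.3093 mGy/h.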